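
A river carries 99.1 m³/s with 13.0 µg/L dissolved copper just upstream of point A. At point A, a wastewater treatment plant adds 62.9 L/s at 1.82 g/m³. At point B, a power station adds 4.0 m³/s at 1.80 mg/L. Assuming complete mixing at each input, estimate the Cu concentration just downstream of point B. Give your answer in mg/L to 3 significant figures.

0.0834 mg/L

13.0 µg/L = 0.013 mg/L.
62.9 L/s = 0.0629 m³/s.
After input A: C = (99.1·0.013 + 0.0629·1.82) / 99.16 = 0.01415 mg/L.
After input B: C = (99.16·0.01415 + 4·1.8) / 103.2 = 0.08339 mg/L.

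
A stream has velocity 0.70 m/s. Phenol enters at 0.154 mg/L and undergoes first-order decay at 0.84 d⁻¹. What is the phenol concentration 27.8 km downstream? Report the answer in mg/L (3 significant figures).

Travel time t = 27.8 km / 0.70 m/s = 2.78e+04/0.70 = 3.971e+04 s = 0.4597 d.
First-order decay: C = 0.154·exp(−0.84·0.4597) = 0.154·0.6797 = 0.1047 mg/L.

0.105 mg/L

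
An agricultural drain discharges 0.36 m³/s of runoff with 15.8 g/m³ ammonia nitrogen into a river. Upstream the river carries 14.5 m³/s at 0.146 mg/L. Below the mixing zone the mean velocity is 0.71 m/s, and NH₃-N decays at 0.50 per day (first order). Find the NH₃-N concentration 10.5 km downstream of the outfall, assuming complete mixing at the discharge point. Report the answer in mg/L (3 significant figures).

0.482 mg/L

After complete mixing, C₀ = (0.36·15.8 + 14.5·0.146) / 14.86 = 0.5252 mg/L.
Travel time t = 1.05e+04 m / 0.71 m/s = 1.479e+04 s = 0.1712 d.
C = 0.5252·exp(−0.50·0.1712) = 0.5252·0.918 = 0.4822 mg/L.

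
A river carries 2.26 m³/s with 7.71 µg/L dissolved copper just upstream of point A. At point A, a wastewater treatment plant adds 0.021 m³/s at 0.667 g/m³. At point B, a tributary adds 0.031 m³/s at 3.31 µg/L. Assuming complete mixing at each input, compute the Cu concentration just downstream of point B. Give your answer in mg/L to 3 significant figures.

7.71 µg/L = 0.00771 mg/L.
After input A: C = (2.26·0.00771 + 0.021·0.667) / 2.281 = 0.01378 mg/L.
3.31 µg/L = 0.00331 mg/L.
After input B: C = (2.281·0.01378 + 0.031·0.00331) / 2.312 = 0.01364 mg/L.

0.0136 mg/L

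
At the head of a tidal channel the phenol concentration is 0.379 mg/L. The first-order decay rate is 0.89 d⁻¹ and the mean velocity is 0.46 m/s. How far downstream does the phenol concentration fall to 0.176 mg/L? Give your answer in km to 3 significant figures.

34.3 km

From C = C₀·e^(−kt), t = ln(C₀/C)/k = ln(0.379/0.176)/0.89 = 0.7671/0.89 = 0.8619 d.
Distance = v·t = 0.46 m/s × 7.446e+04 s = 3.425e+04 m = 34.25 km.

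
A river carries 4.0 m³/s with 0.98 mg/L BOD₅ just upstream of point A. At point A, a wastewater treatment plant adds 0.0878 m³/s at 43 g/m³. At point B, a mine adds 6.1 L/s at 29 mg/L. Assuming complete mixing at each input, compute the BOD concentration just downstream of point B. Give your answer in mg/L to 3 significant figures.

After input A: C = (4·0.98 + 0.0878·43) / 4.088 = 1.883 mg/L.
6.1 L/s = 0.0061 m³/s.
After input B: C = (4.088·1.883 + 0.0061·29) / 4.094 = 1.923 mg/L.

1.92 mg/L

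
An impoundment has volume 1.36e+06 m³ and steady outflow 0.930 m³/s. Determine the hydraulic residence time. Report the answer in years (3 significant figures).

Q = 0.930 m³/s × 3.156e+07 s/yr = 2.935e+07 m³/yr.
Hydraulic residence time τ = V/Q = 1.36e+06/2.935e+07 = 0.04634 yr.

0.0463 yr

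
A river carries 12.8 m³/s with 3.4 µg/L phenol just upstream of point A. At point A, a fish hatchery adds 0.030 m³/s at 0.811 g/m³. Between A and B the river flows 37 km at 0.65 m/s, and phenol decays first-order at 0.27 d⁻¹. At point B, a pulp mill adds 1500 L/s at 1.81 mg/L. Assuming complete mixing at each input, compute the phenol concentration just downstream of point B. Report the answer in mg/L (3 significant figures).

3.4 µg/L = 0.0034 mg/L.
After input A: C = (12.8·0.0034 + 0.03·0.811) / 12.83 = 0.005288 mg/L.
Over the 37 km reach to input B (t = 5.692e+04 s = 0.6588 d), decay gives C = 0.005288·exp(−0.27·0.6588) = 0.004427 mg/L.
1500 L/s = 1.5 m³/s.
After input B: C = (12.83·0.004427 + 1.5·1.81) / 14.33 = 0.1934 mg/L.

0.193 mg/L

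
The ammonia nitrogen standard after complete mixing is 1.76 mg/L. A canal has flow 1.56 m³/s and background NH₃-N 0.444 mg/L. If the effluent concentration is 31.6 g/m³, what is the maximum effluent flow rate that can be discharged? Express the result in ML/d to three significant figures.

5.94 ML/d

Mass balance at complete mixing: C_std·(Q_w + Q_r) = Q_w·C_e + Q_r·C_b.
Rearranging, Q_w = Q_r·(C_std − C_b)/(C_e − C_std) = 1.56·(1.76 − 0.444) / (31.6 − 1.76) = 0.0688 m³/s.
= 5.944 ML/d.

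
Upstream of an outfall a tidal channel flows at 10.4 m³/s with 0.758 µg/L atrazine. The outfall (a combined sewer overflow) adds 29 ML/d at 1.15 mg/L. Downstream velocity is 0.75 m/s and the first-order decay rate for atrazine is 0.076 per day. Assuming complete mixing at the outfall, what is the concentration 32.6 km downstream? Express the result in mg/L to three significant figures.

29 ML/d = 0.3356 m³/s.
0.758 µg/L = 0.000758 mg/L.
After complete mixing, C₀ = (0.3356·1.15 + 10.4·0.000758) / 10.74 = 0.03669 mg/L.
Travel time t = 3.26e+04 m / 0.75 m/s = 4.347e+04 s = 0.5031 d.
C = 0.03669·exp(−0.076·0.5031) = 0.03669·0.9625 = 0.03531 mg/L.

0.0353 mg/L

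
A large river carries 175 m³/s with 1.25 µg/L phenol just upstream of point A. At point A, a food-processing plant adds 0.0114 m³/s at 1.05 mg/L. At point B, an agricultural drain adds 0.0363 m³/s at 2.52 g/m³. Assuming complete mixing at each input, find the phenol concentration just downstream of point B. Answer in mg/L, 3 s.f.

0.00184 mg/L

1.25 µg/L = 0.00125 mg/L.
After input A: C = (175·0.00125 + 0.0114·1.05) / 175 = 0.001318 mg/L.
After input B: C = (175·0.001318 + 0.0363·2.52) / 175 = 0.001841 mg/L.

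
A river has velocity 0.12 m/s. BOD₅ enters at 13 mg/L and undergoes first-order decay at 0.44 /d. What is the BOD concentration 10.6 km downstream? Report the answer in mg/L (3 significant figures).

8.29 mg/L

Travel time t = 10.6 km / 0.12 m/s = 1.06e+04/0.12 = 8.833e+04 s = 1.022 d.
First-order decay: C = 13·exp(−0.44·1.022) = 13·0.6377 = 8.29 mg/L.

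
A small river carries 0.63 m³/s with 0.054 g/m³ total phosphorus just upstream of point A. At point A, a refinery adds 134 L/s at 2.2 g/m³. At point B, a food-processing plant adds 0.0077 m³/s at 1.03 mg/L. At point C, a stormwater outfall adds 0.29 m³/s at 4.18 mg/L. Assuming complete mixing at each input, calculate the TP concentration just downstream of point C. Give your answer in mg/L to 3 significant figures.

1.46 mg/L

134 L/s = 0.134 m³/s.
After input A: C = (0.63·0.054 + 0.134·2.2) / 0.764 = 0.4304 mg/L.
After input B: C = (0.764·0.4304 + 0.0077·1.03) / 0.7717 = 0.4364 mg/L.
After input C: C = (0.7717·0.4364 + 0.29·4.18) / 1.062 = 1.459 mg/L.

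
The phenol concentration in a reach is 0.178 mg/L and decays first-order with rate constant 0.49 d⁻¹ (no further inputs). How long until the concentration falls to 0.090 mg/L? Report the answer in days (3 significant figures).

t = ln(C₀/C)/k = ln(0.178/0.090)/0.49 = 0.682/0.49 = 1.392 d.

1.39 d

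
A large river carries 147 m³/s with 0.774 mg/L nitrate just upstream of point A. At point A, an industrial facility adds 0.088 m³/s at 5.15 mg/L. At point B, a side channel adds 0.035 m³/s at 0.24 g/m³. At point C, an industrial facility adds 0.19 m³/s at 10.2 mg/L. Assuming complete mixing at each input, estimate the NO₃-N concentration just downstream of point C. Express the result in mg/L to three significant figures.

0.789 mg/L

After input A: C = (147·0.774 + 0.088·5.15) / 147.1 = 0.7766 mg/L.
After input B: C = (147.1·0.7766 + 0.035·0.24) / 147.1 = 0.7765 mg/L.
After input C: C = (147.1·0.7765 + 0.19·10.2) / 147.3 = 0.7886 mg/L.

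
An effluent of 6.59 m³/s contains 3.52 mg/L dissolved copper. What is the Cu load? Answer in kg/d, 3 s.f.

2000 kg/d

Mass flux = Q·C = 6.59 m³/s × 3.52 g/m³ = 23.2 g/s.
= 23.2 g/s × 86.4 = 2004 kg/d.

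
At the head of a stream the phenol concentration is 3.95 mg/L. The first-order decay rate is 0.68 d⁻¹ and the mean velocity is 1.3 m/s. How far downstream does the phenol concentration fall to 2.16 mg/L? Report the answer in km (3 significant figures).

99.7 km

From C = C₀·e^(−kt), t = ln(C₀/C)/k = ln(3.95/2.16)/0.68 = 0.6036/0.68 = 0.8877 d.
Distance = v·t = 1.3 m/s × 7.669e+04 s = 9.97e+04 m = 99.7 km.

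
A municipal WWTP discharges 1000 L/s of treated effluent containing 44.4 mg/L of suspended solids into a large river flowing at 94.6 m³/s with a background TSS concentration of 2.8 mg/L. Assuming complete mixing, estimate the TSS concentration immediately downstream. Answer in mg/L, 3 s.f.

3.24 mg/L

1000 L/s = 1 m³/s.
By mass balance at complete mixing, C = (1·44.4 + 94.6·2.8) / (1 + 94.6) = 309.3/95.6 = 3.235 mg/L.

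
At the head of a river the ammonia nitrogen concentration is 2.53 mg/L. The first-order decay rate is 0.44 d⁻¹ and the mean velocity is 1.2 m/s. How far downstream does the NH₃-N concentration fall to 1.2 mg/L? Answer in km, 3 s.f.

176 km

From C = C₀·e^(−kt), t = ln(C₀/C)/k = ln(2.53/1.2)/0.44 = 0.7459/0.44 = 1.695 d.
Distance = v·t = 1.2 m/s × 1.465e+05 s = 1.758e+05 m = 175.8 km.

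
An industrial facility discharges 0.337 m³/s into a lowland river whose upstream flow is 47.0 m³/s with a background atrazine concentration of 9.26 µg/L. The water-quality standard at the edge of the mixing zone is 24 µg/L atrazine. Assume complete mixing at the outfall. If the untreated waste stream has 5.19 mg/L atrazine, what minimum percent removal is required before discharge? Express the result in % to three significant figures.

59.9 %

9.26 µg/L = 0.00926 mg/L.
24 µg/L = 0.024 mg/L.
Mass balance: 0.024·47.34 = 0.337·Cₑ + 47·0.00926.
Cₑ = (1.136 − 0.4352) / 0.337 = 2.08 mg/L.
Required removal = 1 − 2.08/5.19 = 59.93 %.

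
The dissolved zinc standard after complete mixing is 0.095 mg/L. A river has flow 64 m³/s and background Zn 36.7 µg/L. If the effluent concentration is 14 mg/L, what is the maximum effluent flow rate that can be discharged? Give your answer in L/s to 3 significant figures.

36.7 µg/L = 0.0367 mg/L.
Mass balance at complete mixing: C_std·(Q_w + Q_r) = Q_w·C_e + Q_r·C_b.
Rearranging, Q_w = Q_r·(C_std − C_b)/(C_e − C_std) = 64·(0.095 − 0.0367) / (14 − 0.095) = 0.2683 m³/s.
= 268.3 L/s.

268 L/s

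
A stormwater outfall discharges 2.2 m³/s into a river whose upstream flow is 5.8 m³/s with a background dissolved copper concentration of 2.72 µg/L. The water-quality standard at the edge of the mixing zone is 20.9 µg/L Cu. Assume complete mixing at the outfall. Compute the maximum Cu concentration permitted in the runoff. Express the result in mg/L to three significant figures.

2.72 µg/L = 0.00272 mg/L.
20.9 µg/L = 0.0209 mg/L.
Mass balance: 0.0209·8 = 2.2·Cₑ + 5.8·0.00272.
Cₑ = (0.1672 − 0.01578) / 2.2 = 0.06883 mg/L.

0.0688 mg/L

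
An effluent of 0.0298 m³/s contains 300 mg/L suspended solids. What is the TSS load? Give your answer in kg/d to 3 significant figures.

772 kg/d

Mass flux = Q·C = 0.0298 m³/s × 300 g/m³ = 8.94 g/s.
= 8.94 g/s × 86.4 = 772.4 kg/d.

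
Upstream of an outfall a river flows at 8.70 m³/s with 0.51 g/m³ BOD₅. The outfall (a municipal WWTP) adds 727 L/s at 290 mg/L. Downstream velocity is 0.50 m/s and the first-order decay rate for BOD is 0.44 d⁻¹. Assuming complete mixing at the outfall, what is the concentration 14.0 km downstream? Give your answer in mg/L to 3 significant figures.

19.8 mg/L

727 L/s = 0.727 m³/s.
After complete mixing, C₀ = (0.727·290 + 8.7·0.51) / 9.427 = 22.84 mg/L.
Travel time t = 1.4e+04 m / 0.50 m/s = 2.8e+04 s = 0.3241 d.
C = 22.84·exp(−0.44·0.3241) = 22.84·0.8671 = 19.8 mg/L.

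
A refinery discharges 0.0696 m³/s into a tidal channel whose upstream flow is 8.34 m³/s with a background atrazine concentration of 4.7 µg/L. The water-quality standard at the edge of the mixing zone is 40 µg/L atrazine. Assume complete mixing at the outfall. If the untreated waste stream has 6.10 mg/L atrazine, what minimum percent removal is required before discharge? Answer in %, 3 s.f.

4.7 µg/L = 0.0047 mg/L.
40 µg/L = 0.04 mg/L.
Mass balance: 0.04·8.41 = 0.0696·Cₑ + 8.34·0.0047.
Cₑ = (0.3364 − 0.0392) / 0.0696 = 4.27 mg/L.
Required removal = 1 − 4.27/6.10 = 30 %.

30.0 %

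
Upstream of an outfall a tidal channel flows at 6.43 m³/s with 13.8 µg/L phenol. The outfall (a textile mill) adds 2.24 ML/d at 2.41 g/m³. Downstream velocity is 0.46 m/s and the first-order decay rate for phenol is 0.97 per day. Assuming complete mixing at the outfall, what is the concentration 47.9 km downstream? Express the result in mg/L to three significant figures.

0.00728 mg/L

2.24 ML/d = 0.02593 m³/s.
13.8 µg/L = 0.0138 mg/L.
After complete mixing, C₀ = (0.02593·2.41 + 6.43·0.0138) / 6.456 = 0.02342 mg/L.
Travel time t = 4.79e+04 m / 0.46 m/s = 1.041e+05 s = 1.205 d.
C = 0.02342·exp(−0.97·1.205) = 0.02342·0.3107 = 0.007277 mg/L.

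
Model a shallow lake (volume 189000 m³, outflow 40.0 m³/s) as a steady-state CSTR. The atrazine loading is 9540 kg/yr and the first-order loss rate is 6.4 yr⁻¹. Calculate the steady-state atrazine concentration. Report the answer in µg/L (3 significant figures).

Outflow Q = 40.0 m³/s × 3.156e+07 s/yr = 1.262e+09 m³/yr.
Steady-state CSTR mass balance: W = Q·C + k·V·C, so C = W/(Q + kV).
Q + kV = 1.262e+09 + 6.4·189000 = 1.264e+09 m³/yr.
C = 9540/1.264e+09 = 7.55e-06 kg/m³ = 0.00755 mg/L = 7.55 µg/L.

7.55 µg/L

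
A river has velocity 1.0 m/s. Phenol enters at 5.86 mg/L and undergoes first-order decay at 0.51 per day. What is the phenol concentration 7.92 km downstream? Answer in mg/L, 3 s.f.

Travel time t = 7.92 km / 1.0 m/s = 7920/1.0 = 7920 s = 0.09167 d.
First-order decay: C = 5.86·exp(−0.51·0.09167) = 5.86·0.9543 = 5.592 mg/L.

5.59 mg/L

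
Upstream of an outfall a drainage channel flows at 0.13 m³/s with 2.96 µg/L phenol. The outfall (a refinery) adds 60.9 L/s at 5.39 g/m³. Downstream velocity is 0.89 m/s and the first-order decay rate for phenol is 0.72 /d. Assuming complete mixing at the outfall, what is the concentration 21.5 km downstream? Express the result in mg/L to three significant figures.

1.41 mg/L

60.9 L/s = 0.0609 m³/s.
2.96 µg/L = 0.00296 mg/L.
After complete mixing, C₀ = (0.0609·5.39 + 0.13·0.00296) / 0.1909 = 1.722 mg/L.
Travel time t = 2.15e+04 m / 0.89 m/s = 2.416e+04 s = 0.2796 d.
C = 1.722·exp(−0.72·0.2796) = 1.722·0.8177 = 1.408 mg/L.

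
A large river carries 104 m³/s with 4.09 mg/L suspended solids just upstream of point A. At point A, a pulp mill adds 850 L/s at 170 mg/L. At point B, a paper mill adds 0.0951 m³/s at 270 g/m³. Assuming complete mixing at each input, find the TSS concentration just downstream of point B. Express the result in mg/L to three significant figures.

850 L/s = 0.85 m³/s.
After input A: C = (104·4.09 + 0.85·170) / 104.8 = 5.435 mg/L.
After input B: C = (104.8·5.435 + 0.0951·270) / 104.9 = 5.675 mg/L.

5.67 mg/L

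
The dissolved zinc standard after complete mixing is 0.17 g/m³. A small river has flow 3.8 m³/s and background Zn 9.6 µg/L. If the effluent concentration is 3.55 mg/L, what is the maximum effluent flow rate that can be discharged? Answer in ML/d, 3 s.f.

15.6 ML/d

9.6 µg/L = 0.0096 mg/L.
Mass balance at complete mixing: C_std·(Q_w + Q_r) = Q_w·C_e + Q_r·C_b.
Rearranging, Q_w = Q_r·(C_std − C_b)/(C_e − C_std) = 3.8·(0.17 − 0.0096) / (3.55 − 0.17) = 0.1803 m³/s.
= 15.58 ML/d.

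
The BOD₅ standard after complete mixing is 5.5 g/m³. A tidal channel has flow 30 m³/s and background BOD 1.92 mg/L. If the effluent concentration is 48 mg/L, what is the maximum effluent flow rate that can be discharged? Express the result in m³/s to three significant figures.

Mass balance at complete mixing: C_std·(Q_w + Q_r) = Q_w·C_e + Q_r·C_b.
Rearranging, Q_w = Q_r·(C_std − C_b)/(C_e − C_std) = 30·(5.5 − 1.92) / (48 − 5.5) = 2.527 m³/s.

2.53 m³/s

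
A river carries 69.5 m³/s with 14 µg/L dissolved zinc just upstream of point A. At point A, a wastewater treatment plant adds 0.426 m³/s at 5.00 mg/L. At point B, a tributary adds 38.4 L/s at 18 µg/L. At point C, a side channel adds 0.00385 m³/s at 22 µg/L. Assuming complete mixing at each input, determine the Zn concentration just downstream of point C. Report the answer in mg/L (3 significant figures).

14 µg/L = 0.014 mg/L.
After input A: C = (69.5·0.014 + 0.426·5) / 69.93 = 0.04438 mg/L.
38.4 L/s = 0.0384 m³/s.
18 µg/L = 0.018 mg/L.
After input B: C = (69.93·0.04438 + 0.0384·0.018) / 69.96 = 0.04436 mg/L.
22 µg/L = 0.022 mg/L.
After input C: C = (69.96·0.04436 + 0.00385·0.022) / 69.97 = 0.04436 mg/L.

0.0444 mg/L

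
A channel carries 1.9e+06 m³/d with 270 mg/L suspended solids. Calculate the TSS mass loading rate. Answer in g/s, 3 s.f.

5940 g/s

1.9e+06 m³/d = 21.99 m³/s.
Mass flux = Q·C = 21.99 m³/s × 270 g/m³ = 5938 g/s.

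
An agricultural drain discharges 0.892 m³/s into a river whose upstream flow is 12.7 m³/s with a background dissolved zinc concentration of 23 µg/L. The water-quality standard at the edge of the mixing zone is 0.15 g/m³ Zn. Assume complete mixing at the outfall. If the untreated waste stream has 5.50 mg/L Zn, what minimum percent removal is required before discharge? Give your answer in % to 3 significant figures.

64.4 %

23 µg/L = 0.023 mg/L.
Mass balance: 0.15·13.59 = 0.892·Cₑ + 12.7·0.023.
Cₑ = (2.039 − 0.2921) / 0.892 = 1.958 mg/L.
Required removal = 1 − 1.958/5.50 = 64.4 %.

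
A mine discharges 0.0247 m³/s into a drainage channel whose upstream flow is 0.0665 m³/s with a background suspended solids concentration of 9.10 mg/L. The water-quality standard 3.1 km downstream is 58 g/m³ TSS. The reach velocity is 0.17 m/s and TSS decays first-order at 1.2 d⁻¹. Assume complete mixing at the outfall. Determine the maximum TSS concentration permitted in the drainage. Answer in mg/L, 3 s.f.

Travel time to the compliance point: t = 3100/0.17 = 1.824e+04 s = 0.2111 d; decay factor exp(−1.2·0.2111) = 0.7763.
So the concentration just after mixing may be at most 58/0.7763 = 74.72 mg/L.
Mass balance: 74.72·0.0912 = 0.0247·Cₑ + 0.0665·9.1.
Cₑ = (6.814 − 0.6051) / 0.0247 = 251.4 mg/L.

251 mg/L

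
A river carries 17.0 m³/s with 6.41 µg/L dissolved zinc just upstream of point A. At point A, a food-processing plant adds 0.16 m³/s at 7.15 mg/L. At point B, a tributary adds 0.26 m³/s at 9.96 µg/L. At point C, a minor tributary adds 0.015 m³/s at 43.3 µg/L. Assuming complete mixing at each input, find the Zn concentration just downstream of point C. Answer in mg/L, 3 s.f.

0.0721 mg/L

6.41 µg/L = 0.00641 mg/L.
After input A: C = (17·0.00641 + 0.16·7.15) / 17.16 = 0.07302 mg/L.
9.96 µg/L = 0.00996 mg/L.
After input B: C = (17.16·0.07302 + 0.26·0.00996) / 17.42 = 0.07208 mg/L.
43.3 µg/L = 0.0433 mg/L.
After input C: C = (17.42·0.07208 + 0.015·0.0433) / 17.44 = 0.07205 mg/L.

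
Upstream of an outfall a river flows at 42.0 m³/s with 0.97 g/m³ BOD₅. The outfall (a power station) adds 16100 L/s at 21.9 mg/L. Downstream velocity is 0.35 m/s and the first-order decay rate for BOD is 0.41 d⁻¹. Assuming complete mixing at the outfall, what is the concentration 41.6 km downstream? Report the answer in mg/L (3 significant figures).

16100 L/s = 16.1 m³/s.
After complete mixing, C₀ = (16.1·21.9 + 42·0.97) / 58.1 = 6.77 mg/L.
Travel time t = 4.16e+04 m / 0.35 m/s = 1.189e+05 s = 1.376 d.
C = 6.77·exp(−0.41·1.376) = 6.77·0.5689 = 3.851 mg/L.

3.85 mg/L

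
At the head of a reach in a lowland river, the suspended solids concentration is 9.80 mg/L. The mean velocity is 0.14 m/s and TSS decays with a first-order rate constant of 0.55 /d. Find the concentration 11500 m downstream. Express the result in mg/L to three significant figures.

Travel time t = 11500 m / 0.14 m/s = 1.15e+04/0.14 = 8.214e+04 s = 0.9507 d.
First-order decay: C = 9.80·exp(−0.55·0.9507) = 9.80·0.5928 = 5.809 mg/L.

5.81 mg/L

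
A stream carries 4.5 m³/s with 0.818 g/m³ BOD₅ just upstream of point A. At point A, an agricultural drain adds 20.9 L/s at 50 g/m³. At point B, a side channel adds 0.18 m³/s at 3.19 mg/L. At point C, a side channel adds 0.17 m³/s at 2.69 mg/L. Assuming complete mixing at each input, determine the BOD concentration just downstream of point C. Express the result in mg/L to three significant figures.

20.9 L/s = 0.0209 m³/s.
After input A: C = (4.5·0.818 + 0.0209·50) / 4.521 = 1.045 mg/L.
After input B: C = (4.521·1.045 + 0.18·3.19) / 4.701 = 1.127 mg/L.
After input C: C = (4.701·1.127 + 0.17·2.69) / 4.871 = 1.182 mg/L.

1.18 mg/L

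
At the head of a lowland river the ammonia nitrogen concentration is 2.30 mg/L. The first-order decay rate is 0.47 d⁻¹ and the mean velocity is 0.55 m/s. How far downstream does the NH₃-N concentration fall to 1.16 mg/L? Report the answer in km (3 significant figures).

69.2 km

From C = C₀·e^(−kt), t = ln(C₀/C)/k = ln(2.30/1.16)/0.47 = 0.6845/0.47 = 1.456 d.
Distance = v·t = 0.55 m/s × 1.258e+05 s = 6.921e+04 m = 69.21 km.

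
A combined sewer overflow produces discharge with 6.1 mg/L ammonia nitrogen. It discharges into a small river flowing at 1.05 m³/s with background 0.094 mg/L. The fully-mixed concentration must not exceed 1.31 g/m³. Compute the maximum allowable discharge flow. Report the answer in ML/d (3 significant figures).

Mass balance at complete mixing: C_std·(Q_w + Q_r) = Q_w·C_e + Q_r·C_b.
Rearranging, Q_w = Q_r·(C_std − C_b)/(C_e − C_std) = 1.05·(1.31 − 0.094) / (6.1 − 1.31) = 0.2666 m³/s.
= 23.03 ML/d.

23.0 ML/d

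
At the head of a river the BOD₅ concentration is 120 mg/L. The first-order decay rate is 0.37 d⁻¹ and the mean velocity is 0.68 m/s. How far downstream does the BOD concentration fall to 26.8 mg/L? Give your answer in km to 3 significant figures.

238 km

From C = C₀·e^(−kt), t = ln(C₀/C)/k = ln(120/26.8)/0.37 = 1.499/0.37 = 4.052 d.
Distance = v·t = 0.68 m/s × 3.501e+05 s = 2.38e+05 m = 238 km.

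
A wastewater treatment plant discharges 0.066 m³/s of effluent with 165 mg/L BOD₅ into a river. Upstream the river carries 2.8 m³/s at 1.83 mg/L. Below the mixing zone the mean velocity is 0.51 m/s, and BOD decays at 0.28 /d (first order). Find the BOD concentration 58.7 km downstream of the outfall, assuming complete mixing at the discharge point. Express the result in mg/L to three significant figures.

3.85 mg/L

After complete mixing, C₀ = (0.066·165 + 2.8·1.83) / 2.866 = 5.588 mg/L.
Travel time t = 5.87e+04 m / 0.51 m/s = 1.151e+05 s = 1.332 d.
C = 5.588·exp(−0.28·1.332) = 5.588·0.6887 = 3.848 mg/L.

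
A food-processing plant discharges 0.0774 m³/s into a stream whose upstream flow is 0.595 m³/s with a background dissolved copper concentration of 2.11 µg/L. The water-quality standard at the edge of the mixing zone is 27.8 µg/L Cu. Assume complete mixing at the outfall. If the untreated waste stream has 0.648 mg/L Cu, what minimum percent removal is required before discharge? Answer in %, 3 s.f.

65.2 %

2.11 µg/L = 0.00211 mg/L.
27.8 µg/L = 0.0278 mg/L.
Mass balance: 0.0278·0.6724 = 0.0774·Cₑ + 0.595·0.00211.
Cₑ = (0.01869 − 0.001255) / 0.0774 = 0.2253 mg/L.
Required removal = 1 − 0.2253/0.648 = 65.23 %.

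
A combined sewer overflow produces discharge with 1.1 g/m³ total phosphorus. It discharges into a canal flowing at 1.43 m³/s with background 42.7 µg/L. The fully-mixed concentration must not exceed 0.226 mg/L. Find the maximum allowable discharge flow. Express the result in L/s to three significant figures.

42.7 µg/L = 0.0427 mg/L.
Mass balance at complete mixing: C_std·(Q_w + Q_r) = Q_w·C_e + Q_r·C_b.
Rearranging, Q_w = Q_r·(C_std − C_b)/(C_e − C_std) = 1.43·(0.226 − 0.0427) / (1.1 − 0.226) = 0.2999 m³/s.
= 299.9 L/s.

300 L/s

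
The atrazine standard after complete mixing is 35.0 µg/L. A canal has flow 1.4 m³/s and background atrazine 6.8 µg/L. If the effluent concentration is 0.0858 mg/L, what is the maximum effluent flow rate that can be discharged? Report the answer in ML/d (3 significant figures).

67.1 ML/d

6.8 µg/L = 0.0068 mg/L.
35.0 µg/L = 0.035 mg/L.
Mass balance at complete mixing: C_std·(Q_w + Q_r) = Q_w·C_e + Q_r·C_b.
Rearranging, Q_w = Q_r·(C_std − C_b)/(C_e − C_std) = 1.4·(0.035 − 0.0068) / (0.0858 − 0.035) = 0.7772 m³/s.
= 67.15 ML/d.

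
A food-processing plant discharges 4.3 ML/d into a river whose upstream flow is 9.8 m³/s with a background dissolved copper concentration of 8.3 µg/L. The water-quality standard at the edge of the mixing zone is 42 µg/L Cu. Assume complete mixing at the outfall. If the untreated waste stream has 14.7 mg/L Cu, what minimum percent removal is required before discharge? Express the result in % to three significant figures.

54.6 %

4.3 ML/d = 0.04977 m³/s.
8.3 µg/L = 0.0083 mg/L.
42 µg/L = 0.042 mg/L.
Mass balance: 0.042·9.85 = 0.04977·Cₑ + 9.8·0.0083.
Cₑ = (0.4137 − 0.08134) / 0.04977 = 6.678 mg/L.
Required removal = 1 − 6.678/14.7 = 54.57 %.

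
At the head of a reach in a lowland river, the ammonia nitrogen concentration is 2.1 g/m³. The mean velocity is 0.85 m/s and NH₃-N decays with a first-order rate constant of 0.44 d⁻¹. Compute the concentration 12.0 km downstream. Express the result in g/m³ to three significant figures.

Travel time t = 12.0 km / 0.85 m/s = 1.2e+04/0.85 = 1.412e+04 s = 0.1634 d.
First-order decay: C = 2.1·exp(−0.44·0.1634) = 2.1·0.9306 = 1.954 g/m³.

1.95 g/m³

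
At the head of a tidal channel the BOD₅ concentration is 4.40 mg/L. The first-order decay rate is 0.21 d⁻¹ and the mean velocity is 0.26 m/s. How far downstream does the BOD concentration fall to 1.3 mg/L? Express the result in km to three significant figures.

From C = C₀·e^(−kt), t = ln(C₀/C)/k = ln(4.40/1.3)/0.21 = 1.219/0.21 = 5.806 d.
Distance = v·t = 0.26 m/s × 5.016e+05 s = 1.304e+05 m = 130.4 km.

130 km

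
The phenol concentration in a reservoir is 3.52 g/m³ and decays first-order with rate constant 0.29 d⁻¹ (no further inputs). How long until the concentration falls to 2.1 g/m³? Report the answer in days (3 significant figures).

t = ln(C₀/C)/k = ln(3.52/2.1)/0.29 = 0.5165/0.29 = 1.781 d.

1.78 d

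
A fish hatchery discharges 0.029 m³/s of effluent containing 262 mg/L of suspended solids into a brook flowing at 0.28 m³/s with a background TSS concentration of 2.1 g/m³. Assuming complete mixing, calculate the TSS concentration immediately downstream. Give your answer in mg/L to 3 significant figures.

26.5 mg/L

Conservation of mass across the mixing zone: C = (0.029·262 + 0.28·2.1) / (0.029 + 0.28) = 8.186/0.309 = 26.49 mg/L.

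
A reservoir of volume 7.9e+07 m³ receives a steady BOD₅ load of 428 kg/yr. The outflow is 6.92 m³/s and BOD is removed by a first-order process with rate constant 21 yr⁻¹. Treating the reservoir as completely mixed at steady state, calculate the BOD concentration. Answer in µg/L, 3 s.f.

0.228 µg/L

Outflow Q = 6.92 m³/s × 3.156e+07 s/yr = 2.184e+08 m³/yr.
Steady-state CSTR mass balance: W = Q·C + k·V·C, so C = W/(Q + kV).
Q + kV = 2.184e+08 + 21·7.9e+07 = 1.877e+09 m³/yr.
C = 428/1.877e+09 = 2.28e-07 kg/m³ = 0.000228 mg/L = 0.228 µg/L.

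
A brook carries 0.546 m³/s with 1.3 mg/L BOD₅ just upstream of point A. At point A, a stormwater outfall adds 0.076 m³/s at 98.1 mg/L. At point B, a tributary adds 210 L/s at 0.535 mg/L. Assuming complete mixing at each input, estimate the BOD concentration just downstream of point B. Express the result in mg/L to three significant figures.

After input A: C = (0.546·1.3 + 0.076·98.1) / 0.622 = 13.13 mg/L.
210 L/s = 0.21 m³/s.
After input B: C = (0.622·13.13 + 0.21·0.535) / 0.832 = 9.949 mg/L.

9.95 mg/L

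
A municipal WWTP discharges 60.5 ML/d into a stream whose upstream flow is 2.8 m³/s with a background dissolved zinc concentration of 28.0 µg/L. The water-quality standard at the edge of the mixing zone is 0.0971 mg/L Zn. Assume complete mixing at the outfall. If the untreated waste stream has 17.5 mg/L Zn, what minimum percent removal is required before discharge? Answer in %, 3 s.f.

97.9 %

60.5 ML/d = 0.7002 m³/s.
28.0 µg/L = 0.028 mg/L.
Mass balance: 0.0971·3.5 = 0.7002·Cₑ + 2.8·0.028.
Cₑ = (0.3399 − 0.0784) / 0.7002 = 0.3734 mg/L.
Required removal = 1 − 0.3734/17.5 = 97.87 %.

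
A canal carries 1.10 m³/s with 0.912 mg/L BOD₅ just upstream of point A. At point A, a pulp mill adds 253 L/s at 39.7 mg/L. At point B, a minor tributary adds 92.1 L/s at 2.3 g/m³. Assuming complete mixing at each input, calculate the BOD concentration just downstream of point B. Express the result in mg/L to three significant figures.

253 L/s = 0.253 m³/s.
After input A: C = (1.1·0.912 + 0.253·39.7) / 1.353 = 8.165 mg/L.
92.1 L/s = 0.0921 m³/s.
After input B: C = (1.353·8.165 + 0.0921·2.3) / 1.445 = 7.791 mg/L.

7.79 mg/L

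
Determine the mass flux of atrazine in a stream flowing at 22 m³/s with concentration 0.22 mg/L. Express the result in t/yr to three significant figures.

153 t/yr

Mass flux = Q·C = 22 m³/s × 0.22 g/m³ = 4.84 g/s.
= 4.84 g/s × 31.56 = 152.7 t/yr.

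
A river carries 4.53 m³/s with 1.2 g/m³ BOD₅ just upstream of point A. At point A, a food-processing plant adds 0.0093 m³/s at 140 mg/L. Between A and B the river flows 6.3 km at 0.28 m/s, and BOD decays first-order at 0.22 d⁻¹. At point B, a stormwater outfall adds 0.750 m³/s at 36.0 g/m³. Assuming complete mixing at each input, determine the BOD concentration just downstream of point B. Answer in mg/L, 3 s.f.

6.31 mg/L

After input A: C = (4.53·1.2 + 0.0093·140) / 4.539 = 1.484 mg/L.
Over the 6.3 km reach to input B (t = 2.25e+04 s = 0.2604 d), decay gives C = 1.484·exp(−0.22·0.2604) = 1.402 mg/L.
After input B: C = (4.539·1.402 + 0.75·36) / 5.289 = 6.308 mg/L.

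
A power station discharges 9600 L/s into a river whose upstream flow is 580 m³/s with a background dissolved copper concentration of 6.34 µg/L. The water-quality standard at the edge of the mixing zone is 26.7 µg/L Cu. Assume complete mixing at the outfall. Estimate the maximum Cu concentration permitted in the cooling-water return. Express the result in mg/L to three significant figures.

1.26 mg/L

9600 L/s = 9.6 m³/s.
6.34 µg/L = 0.00634 mg/L.
26.7 µg/L = 0.0267 mg/L.
Mass balance: 0.0267·589.6 = 9.6·Cₑ + 580·0.00634.
Cₑ = (15.74 − 3.677) / 9.6 = 1.257 mg/L.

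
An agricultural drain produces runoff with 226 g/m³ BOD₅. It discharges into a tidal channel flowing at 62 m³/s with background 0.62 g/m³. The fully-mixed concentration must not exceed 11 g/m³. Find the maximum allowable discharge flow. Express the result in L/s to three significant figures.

2990 L/s

Mass balance at complete mixing: C_std·(Q_w + Q_r) = Q_w·C_e + Q_r·C_b.
Rearranging, Q_w = Q_r·(C_std − C_b)/(C_e − C_std) = 62·(11 − 0.62) / (226 − 11) = 2.993 m³/s.
= 2993 L/s.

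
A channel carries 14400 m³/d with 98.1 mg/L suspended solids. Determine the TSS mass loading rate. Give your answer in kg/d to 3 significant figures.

1410 kg/d

14400 m³/d = 0.1667 m³/s.
Mass flux = Q·C = 0.1667 m³/s × 98.1 g/m³ = 16.35 g/s.
= 16.35 g/s × 86.4 = 1413 kg/d.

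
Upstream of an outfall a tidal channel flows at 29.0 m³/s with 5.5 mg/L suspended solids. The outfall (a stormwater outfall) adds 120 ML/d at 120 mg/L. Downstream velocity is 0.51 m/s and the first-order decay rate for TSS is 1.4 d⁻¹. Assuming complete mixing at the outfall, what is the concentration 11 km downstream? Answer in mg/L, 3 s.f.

7.57 mg/L

120 ML/d = 1.389 m³/s.
After complete mixing, C₀ = (1.389·120 + 29·5.5) / 30.39 = 10.73 mg/L.
Travel time t = 1.1e+04 m / 0.51 m/s = 2.157e+04 s = 0.2496 d.
C = 10.73·exp(−1.4·0.2496) = 10.73·0.705 = 7.567 mg/L.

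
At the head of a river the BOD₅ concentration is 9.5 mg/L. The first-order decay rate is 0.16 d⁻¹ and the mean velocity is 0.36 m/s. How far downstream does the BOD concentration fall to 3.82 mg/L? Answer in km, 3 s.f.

177 km

From C = C₀·e^(−kt), t = ln(C₀/C)/k = ln(9.5/3.82)/0.16 = 0.911/0.16 = 5.694 d.
Distance = v·t = 0.36 m/s × 4.92e+05 s = 1.771e+05 m = 177.1 km.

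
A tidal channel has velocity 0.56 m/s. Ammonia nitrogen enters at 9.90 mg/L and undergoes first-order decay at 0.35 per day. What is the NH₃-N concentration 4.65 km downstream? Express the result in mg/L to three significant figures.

9.57 mg/L

Travel time t = 4.65 km / 0.56 m/s = 4650/0.56 = 8304 s = 0.09611 d.
First-order decay: C = 9.90·exp(−0.35·0.09611) = 9.90·0.9669 = 9.573 mg/L.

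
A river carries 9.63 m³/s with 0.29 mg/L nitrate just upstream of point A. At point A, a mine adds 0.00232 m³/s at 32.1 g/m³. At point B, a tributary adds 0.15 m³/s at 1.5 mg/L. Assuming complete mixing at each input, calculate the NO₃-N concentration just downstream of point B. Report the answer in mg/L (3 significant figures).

After input A: C = (9.63·0.29 + 0.00232·32.1) / 9.632 = 0.2977 mg/L.
After input B: C = (9.632·0.2977 + 0.15·1.5) / 9.782 = 0.3161 mg/L.

0.316 mg/L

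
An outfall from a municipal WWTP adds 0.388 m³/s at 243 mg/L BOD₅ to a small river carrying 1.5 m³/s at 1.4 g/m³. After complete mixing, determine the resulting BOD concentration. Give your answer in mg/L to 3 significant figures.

Flow-weighted mixing gives C = (0.388·243 + 1.5·1.4) / (0.388 + 1.5) = 96.38/1.888 = 51.05 mg/L.

51.1 mg/L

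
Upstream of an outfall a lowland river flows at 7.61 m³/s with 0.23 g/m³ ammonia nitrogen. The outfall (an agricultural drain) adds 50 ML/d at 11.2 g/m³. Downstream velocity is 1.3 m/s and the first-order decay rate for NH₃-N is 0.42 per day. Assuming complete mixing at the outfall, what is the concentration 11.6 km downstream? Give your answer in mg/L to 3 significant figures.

0.963 mg/L

50 ML/d = 0.5787 m³/s.
After complete mixing, C₀ = (0.5787·11.2 + 7.61·0.23) / 8.189 = 1.005 mg/L.
Travel time t = 1.16e+04 m / 1.3 m/s = 8923 s = 0.1033 d.
C = 1.005·exp(−0.42·0.1033) = 1.005·0.9576 = 0.9626 mg/L.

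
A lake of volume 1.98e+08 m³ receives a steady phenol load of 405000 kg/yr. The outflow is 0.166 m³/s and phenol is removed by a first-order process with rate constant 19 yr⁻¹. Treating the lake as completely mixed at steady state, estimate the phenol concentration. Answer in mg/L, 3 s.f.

0.108 mg/L

Outflow Q = 0.166 m³/s × 3.156e+07 s/yr = 5.239e+06 m³/yr.
Steady-state CSTR mass balance: W = Q·C + k·V·C, so C = W/(Q + kV).
Q + kV = 5.239e+06 + 19·1.98e+08 = 3.767e+09 m³/yr.
C = 405000/3.767e+09 = 0.0001075 kg/m³ = 0.1075 mg/L.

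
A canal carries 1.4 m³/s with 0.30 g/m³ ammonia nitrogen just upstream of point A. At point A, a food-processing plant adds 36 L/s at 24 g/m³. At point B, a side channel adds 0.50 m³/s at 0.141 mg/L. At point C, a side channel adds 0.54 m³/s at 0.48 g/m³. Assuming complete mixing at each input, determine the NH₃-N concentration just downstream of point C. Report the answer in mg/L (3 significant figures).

0.652 mg/L

36 L/s = 0.036 m³/s.
After input A: C = (1.4·0.3 + 0.036·24) / 1.436 = 0.8942 mg/L.
After input B: C = (1.436·0.8942 + 0.5·0.141) / 1.936 = 0.6996 mg/L.
After input C: C = (1.936·0.6996 + 0.54·0.48) / 2.476 = 0.6517 mg/L.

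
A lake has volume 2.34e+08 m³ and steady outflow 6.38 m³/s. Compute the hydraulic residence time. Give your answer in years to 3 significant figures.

1.16 yr

Q = 6.38 m³/s × 3.156e+07 s/yr = 2.013e+08 m³/yr.
Hydraulic residence time τ = V/Q = 2.34e+08/2.013e+08 = 1.162 yr.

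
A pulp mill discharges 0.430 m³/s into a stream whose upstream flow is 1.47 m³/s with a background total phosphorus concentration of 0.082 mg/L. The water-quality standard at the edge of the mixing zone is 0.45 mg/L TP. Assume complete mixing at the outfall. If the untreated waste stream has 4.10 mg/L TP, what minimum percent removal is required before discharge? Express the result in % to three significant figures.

58.3 %

Mass balance: 0.45·1.9 = 0.43·Cₑ + 1.47·0.082.
Cₑ = (0.855 − 0.1205) / 0.43 = 1.708 mg/L.
Required removal = 1 − 1.708/4.10 = 58.34 %.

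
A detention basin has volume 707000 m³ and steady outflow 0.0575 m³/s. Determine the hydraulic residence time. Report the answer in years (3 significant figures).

Q = 0.0575 m³/s × 3.156e+07 s/yr = 1.815e+06 m³/yr.
Hydraulic residence time τ = V/Q = 707000/1.815e+06 = 0.3896 yr.

0.390 yr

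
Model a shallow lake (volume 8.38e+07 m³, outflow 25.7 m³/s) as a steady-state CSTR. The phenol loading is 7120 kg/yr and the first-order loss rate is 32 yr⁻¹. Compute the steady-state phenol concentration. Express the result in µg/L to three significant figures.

Outflow Q = 25.7 m³/s × 3.156e+07 s/yr = 8.11e+08 m³/yr.
Steady-state CSTR mass balance: W = Q·C + k·V·C, so C = W/(Q + kV).
Q + kV = 8.11e+08 + 32·8.38e+07 = 3.493e+09 m³/yr.
C = 7120/3.493e+09 = 2.039e-06 kg/m³ = 0.002039 mg/L = 2.039 µg/L.

2.04 µg/L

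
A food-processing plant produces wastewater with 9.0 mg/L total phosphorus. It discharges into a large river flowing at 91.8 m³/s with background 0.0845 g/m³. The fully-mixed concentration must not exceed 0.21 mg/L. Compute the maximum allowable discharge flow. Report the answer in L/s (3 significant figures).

Mass balance at complete mixing: C_std·(Q_w + Q_r) = Q_w·C_e + Q_r·C_b.
Rearranging, Q_w = Q_r·(C_std − C_b)/(C_e − C_std) = 91.8·(0.21 − 0.0845) / (9 − 0.21) = 1.311 m³/s.
= 1311 L/s.

1310 L/s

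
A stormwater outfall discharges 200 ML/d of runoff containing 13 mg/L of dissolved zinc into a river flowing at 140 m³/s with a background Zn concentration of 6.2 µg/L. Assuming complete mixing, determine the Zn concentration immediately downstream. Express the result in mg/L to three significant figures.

0.218 mg/L

200 ML/d = 2.315 m³/s.
6.2 µg/L = 0.0062 mg/L.
By mass balance at complete mixing, C = (2.315·13 + 140·0.0062) / (2.315 + 140) = 30.96/142.3 = 0.2176 mg/L.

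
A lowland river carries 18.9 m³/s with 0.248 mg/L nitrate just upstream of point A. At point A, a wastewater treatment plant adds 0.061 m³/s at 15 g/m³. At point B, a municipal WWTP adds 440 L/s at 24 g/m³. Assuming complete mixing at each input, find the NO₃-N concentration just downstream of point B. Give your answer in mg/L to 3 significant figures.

After input A: C = (18.9·0.248 + 0.061·15) / 18.96 = 0.2955 mg/L.
440 L/s = 0.44 m³/s.
After input B: C = (18.96·0.2955 + 0.44·24) / 19.4 = 0.8331 mg/L.

0.833 mg/L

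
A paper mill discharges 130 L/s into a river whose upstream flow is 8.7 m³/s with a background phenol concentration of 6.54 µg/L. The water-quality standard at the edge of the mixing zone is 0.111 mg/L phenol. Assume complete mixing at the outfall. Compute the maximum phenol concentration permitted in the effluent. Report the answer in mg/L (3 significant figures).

7.10 mg/L

130 L/s = 0.13 m³/s.
6.54 µg/L = 0.00654 mg/L.
Mass balance: 0.111·8.83 = 0.13·Cₑ + 8.7·0.00654.
Cₑ = (0.9801 − 0.0569) / 0.13 = 7.102 mg/L.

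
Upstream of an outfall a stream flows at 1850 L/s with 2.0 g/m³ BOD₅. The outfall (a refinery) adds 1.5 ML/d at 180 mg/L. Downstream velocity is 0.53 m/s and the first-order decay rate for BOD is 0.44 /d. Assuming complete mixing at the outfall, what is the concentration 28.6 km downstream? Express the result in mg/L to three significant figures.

1.5 ML/d = 0.01736 m³/s.
1850 L/s = 1.85 m³/s.
After complete mixing, C₀ = (0.01736·180 + 1.85·2) / 1.867 = 3.655 mg/L.
Travel time t = 2.86e+04 m / 0.53 m/s = 5.396e+04 s = 0.6246 d.
C = 3.655·exp(−0.44·0.6246) = 3.655·0.7597 = 2.777 mg/L.

2.78 mg/L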